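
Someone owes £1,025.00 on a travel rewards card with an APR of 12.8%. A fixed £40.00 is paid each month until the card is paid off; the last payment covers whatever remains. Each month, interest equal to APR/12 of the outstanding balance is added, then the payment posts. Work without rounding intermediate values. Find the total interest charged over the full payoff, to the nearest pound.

Monthly rate r = 12.8%/12 = 1.06667% = 0.0106667.
Payoff takes n = ⌈−ln(1 − rB₀/P)/ln(1+r)⌉ = ⌈30.093⌉ = 31 payments; the last is £3.72.
Total paid = 30·£40.00 + £3.72 = £1,203.72.
Total interest = total paid − principal = £1,203.72 − £1,025.00 = £178.72.

£179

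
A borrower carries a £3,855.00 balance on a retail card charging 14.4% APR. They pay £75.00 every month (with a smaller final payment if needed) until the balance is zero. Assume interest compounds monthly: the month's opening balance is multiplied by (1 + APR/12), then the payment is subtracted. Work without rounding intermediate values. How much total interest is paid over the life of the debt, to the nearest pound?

£2,176

Monthly rate r = 14.4%/12 = 1.2% = 0.012.
Payoff takes n = ⌈−ln(1 − rB₀/P)/ln(1+r)⌉ = ⌈80.412⌉ = 81 payments; the last is £31.00.
Total paid = 80·£75.00 + £31.00 = £6,031.00.
Total interest = total paid − principal = £6,031.00 − £3,855.00 = £2,176.00.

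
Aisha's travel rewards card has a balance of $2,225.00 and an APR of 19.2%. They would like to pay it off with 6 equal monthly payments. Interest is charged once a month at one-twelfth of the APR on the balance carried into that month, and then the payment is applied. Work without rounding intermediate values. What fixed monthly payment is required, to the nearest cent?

Monthly rate r = 19.2%/12 = 1.6% = 0.016.
Level-payment amortization: P = B₀·r / (1 − (1+r)^(−n)) = 2225.00·0.016 / (1 − 1.016^(−6)).
Denominator 1 − (1+r)^(−6) = 0.0908453752.
P = 35.6 / 0.0908453752 ≈ 391.87.

$391.87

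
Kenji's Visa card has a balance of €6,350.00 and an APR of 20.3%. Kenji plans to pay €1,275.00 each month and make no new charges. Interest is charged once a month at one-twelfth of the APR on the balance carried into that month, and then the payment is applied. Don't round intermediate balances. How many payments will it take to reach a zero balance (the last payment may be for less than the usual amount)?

6 payments

Monthly rate r = 20.3%/12 = 1.69167% = 0.0169167.
Recurrence: B ← B·(1+r) − €1,275.00.
Month 1: interest €107.42; balance after payment €5,182.42.
Month 2: interest €87.67; balance after payment €3,995.09.
Month 3: interest €67.58; balance after payment €2,787.67.
Month 4: interest €47.16; balance after payment €1,559.83.
Month 5: interest €26.39; balance after payment €311.22.
Month 6: interest €5.26; balance after payment €0.00.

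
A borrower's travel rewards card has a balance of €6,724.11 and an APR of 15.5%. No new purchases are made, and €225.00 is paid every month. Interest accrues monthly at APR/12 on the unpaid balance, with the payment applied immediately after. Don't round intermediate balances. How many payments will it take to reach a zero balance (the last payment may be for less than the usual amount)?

39 payments

Monthly rate r = 15.5%/12 = 1.29167% = 0.0129167.
Recurrence: B ← B·(1+r) − €225.00.
Month 1: interest €86.85; balance after payment €6,585.96.
Month 2: interest €85.07; balance after payment €6,446.03.
Closed form: n = −ln(1 − rB₀/P)/ln(1+r) = −ln(0.61399)/ln(1.01292) ≈ 38.007, so the balance reaches zero during payment 39.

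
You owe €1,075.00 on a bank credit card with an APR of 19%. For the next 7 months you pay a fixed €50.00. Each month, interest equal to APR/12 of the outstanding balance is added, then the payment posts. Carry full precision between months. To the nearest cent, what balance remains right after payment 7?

Monthly rate r = 19%/12 = 1.58333% = 0.0158333.
Each month: B ← B·(1+r) − €50.00.
Month 1: interest €17.02; balance after payment €1,042.02.
Month 2: interest €16.50; balance after payment €1,008.52.
Month 3: interest €15.97; balance after payment €974.49.
Month 4: interest €15.43; balance after payment €939.92.
Month 5: interest €14.88; balance after payment €904.80.
Month 6: interest €14.33; balance after payment €869.13.
Month 7: interest €13.76; balance after payment €832.89.

€832.89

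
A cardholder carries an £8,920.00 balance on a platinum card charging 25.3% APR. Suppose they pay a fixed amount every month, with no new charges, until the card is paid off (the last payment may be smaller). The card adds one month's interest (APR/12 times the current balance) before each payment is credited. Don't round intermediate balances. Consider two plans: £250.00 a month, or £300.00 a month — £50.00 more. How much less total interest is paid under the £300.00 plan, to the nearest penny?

Monthly rate r = 25.3%/12 = 2.10833% = 0.0210833.
At £250.00/mo: n = ⌈−ln(1 − rB₀/P)/ln(1+r)⌉ = 67 payments (last £219.73); total interest = total paid − £8,920.00 = £7,799.73.
At £300.00/mo: 48 payments (last £75.85); total interest £5,255.85.
Interest saved = £7,799.73 − £5,255.85 = £2,543.88.

£2,543.88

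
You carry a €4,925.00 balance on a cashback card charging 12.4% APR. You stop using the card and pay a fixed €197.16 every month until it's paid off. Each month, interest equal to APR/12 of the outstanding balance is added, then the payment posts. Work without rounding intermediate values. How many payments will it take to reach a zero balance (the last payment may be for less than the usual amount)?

Monthly rate r = 12.4%/12 = 1.03333% = 0.0103333.
Recurrence: B ← B·(1+r) − €197.16.
Month 1: interest €50.89; balance after payment €4,778.73.
Month 2: interest €49.38; balance after payment €4,630.95.
Closed form: n = −ln(1 − rB₀/P)/ln(1+r) = −ln(0.74188)/ln(1.01033) ≈ 29.043, so the balance reaches zero during payment 30.

30 months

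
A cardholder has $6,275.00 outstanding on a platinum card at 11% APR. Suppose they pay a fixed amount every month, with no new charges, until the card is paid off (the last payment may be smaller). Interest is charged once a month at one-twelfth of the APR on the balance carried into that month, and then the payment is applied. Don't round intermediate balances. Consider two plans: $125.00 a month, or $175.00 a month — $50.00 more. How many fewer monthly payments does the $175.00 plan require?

Monthly rate r = 11%/12 = 0.916667% = 0.00916667.
At $125.00/mo: n = ⌈−ln(1 − rB₀/P)/ln(1+r)⌉ = 68 payments (last $70.36); total interest = total paid − $6,275.00 = $2,170.36.
At $175.00/mo: 44 payments (last $118.20); total interest $1,368.20.
Payments saved = 68 − 44 = 24.

24 fewer payments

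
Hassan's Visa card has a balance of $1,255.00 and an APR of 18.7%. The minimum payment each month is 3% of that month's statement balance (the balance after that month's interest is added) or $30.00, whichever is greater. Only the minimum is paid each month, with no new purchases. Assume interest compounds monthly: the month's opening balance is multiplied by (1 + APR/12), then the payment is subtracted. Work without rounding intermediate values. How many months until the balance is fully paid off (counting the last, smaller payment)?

Monthly rate r = 18.7%/12 = 1.55833% = 0.0155833.
While 3% of the post-interest balance exceeds $30.00, each month B ← (B·(1+r))·(1 − 0.03), i.e. B shrinks by the factor (1+r)·0.97 = 0.98512.
This holds for months 1–17. Entering month 18 the balance is $972.59; 3% of the post-interest balance is now below $30.00, so the flat $30.00 minimum applies from here.
From month 18 a fixed $30.00 at rate r clears $972.59 in 46 more payments. Total: 17 + 46 = 63 months.

63 months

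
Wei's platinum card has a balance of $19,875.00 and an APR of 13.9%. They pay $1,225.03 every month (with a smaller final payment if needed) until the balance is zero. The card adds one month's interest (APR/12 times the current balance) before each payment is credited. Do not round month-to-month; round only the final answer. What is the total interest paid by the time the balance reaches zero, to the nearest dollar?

Monthly rate r = 13.9%/12 = 1.15833% = 0.0115833.
Payoff takes n = ⌈−ln(1 − rB₀/P)/ln(1+r)⌉ = ⌈18.075⌉ = 19 payments; the last is $92.60.
Total paid = 18·$1,225.03 + $92.60 = $22,143.14.
Total interest = total paid − principal = $22,143.14 − $19,875.00 = $2,268.14.

$2,268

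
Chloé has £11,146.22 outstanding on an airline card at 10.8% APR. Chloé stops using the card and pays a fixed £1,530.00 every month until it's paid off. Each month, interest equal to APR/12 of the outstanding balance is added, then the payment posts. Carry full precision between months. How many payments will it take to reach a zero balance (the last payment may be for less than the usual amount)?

8 months

Monthly rate r = 10.8%/12 = 0.9% = 0.009.
Recurrence: B ← B·(1+r) − £1,530.00.
Month 1: interest £100.32; balance after payment £9,716.54.
Month 2: interest £87.45; balance after payment £8,273.98.
Closed form: n = −ln(1 − rB₀/P)/ln(1+r) = −ln(0.93443)/ln(1.009) ≈ 7.569, so the balance reaches zero during payment 8.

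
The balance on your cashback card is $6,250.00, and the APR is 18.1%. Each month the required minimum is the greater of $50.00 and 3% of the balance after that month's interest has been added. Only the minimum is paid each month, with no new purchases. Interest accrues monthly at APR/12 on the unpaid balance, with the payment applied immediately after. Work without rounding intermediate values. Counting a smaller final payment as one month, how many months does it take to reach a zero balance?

132 months

Monthly rate r = 18.1%/12 = 1.50833% = 0.0150833.
While 3% of the post-interest balance exceeds $50.00, each month B ← (B·(1+r))·(1 − 0.03), i.e. B shrinks by the factor (1+r)·0.97 = 0.98463.
This holds for months 1–87. Entering month 88 the balance is $1,624.31; 3% of the post-interest balance is now below $50.00, so the flat $50.00 minimum applies from here.
From month 88 a fixed $50.00 at rate r clears $1,624.31 in 45 more payments. Total: 87 + 45 = 132 months.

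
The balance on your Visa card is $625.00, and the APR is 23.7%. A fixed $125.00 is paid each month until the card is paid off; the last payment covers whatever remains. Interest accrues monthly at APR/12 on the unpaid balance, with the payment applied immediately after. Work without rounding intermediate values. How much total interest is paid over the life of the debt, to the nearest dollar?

$40

Monthly rate r = 23.7%/12 = 1.975% = 0.01975.
Payoff takes n = ⌈−ln(1 − rB₀/P)/ln(1+r)⌉ = ⌈5.316⌉ = 6 payments; the last is $39.80.
Total paid = 5·$125.00 + $39.80 = $664.80.
Total interest = total paid − principal = $664.80 − $625.00 = $39.80.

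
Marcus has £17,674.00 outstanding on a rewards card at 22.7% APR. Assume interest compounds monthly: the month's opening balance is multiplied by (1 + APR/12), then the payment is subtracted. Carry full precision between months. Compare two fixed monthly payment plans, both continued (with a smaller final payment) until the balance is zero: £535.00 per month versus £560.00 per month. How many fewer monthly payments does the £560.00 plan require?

4 fewer payments

Monthly rate r = 22.7%/12 = 1.89167% = 0.0189167.
At £535.00/mo: n = ⌈−ln(1 − rB₀/P)/ln(1+r)⌉ = 53 payments (last £176.46); total interest = total paid − £17,674.00 = £10,322.46.
At £560.00/mo: 49 payments (last £280.97); total interest £9,486.97.
Payments saved = 53 − 49 = 4.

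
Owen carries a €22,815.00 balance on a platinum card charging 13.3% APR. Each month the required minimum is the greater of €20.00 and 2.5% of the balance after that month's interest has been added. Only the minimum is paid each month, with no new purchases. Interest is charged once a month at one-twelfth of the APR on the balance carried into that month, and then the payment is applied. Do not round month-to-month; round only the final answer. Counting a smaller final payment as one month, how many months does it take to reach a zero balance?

Monthly rate r = 13.3%/12 = 1.10833% = 0.0110833.
While 2.5% of the post-interest balance exceeds €20.00, each month B ← (B·(1+r))·(1 − 0.025), i.e. B shrinks by the factor (1+r)·0.975 = 0.98581.
This holds for months 1–236. Entering month 237 the balance is €781.68; 2.5% of the post-interest balance is now below €20.00, so the flat €20.00 minimum applies from here.
From month 237 a fixed €20.00 at rate r clears €781.68 in 52 more payments. Total: 236 + 52 = 288 months.

288 months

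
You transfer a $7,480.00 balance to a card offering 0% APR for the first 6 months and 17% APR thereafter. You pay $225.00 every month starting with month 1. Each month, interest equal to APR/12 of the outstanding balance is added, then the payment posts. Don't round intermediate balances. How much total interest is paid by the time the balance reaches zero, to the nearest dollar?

$1,671

Promo months 1–6 at r₀ = 0%/12 = 0; months 7+ at r₁ = 17%/12 = 0.0141667.
After month 6 (no interest yet): B = $7,480.00 − 6·$225.00 = $6,130.00.
Then at r₁ with $225.00/mo: n₂ = −ln(1 − r₁·B/P)/ln(1+r₁) ≈ 34.67 → 35 more payments.
Total paid = 40·$225.00 + $150.91 = $9,150.91; interest = $9,150.91 − $7,480.00 = $1,670.91.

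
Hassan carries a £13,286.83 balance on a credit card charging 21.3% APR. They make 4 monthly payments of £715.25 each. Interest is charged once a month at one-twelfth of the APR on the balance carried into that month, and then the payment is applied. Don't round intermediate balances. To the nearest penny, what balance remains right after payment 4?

Monthly rate r = 21.3%/12 = 1.775% = 0.01775.
Each month: B ← B·(1+r) − £715.25.
Month 1: interest £235.84; balance after payment £12,807.42.
Month 2: interest £227.33; balance after payment £12,319.50.
Month 3: interest £218.67; balance after payment £11,822.92.
Month 4: interest £209.86; balance after payment £11,317.53.

£11,317.53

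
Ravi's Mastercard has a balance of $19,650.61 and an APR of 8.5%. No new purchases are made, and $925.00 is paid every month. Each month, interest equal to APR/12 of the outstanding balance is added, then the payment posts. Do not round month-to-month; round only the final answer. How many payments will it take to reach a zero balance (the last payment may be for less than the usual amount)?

24 months

Monthly rate r = 8.5%/12 = 0.708333% = 0.00708333.
Recurrence: B ← B·(1+r) − $925.00.
Month 1: interest $139.19; balance after payment $18,864.80.
Month 2: interest $133.63; balance after payment $18,073.43.
Closed form: n = −ln(1 − rB₀/P)/ln(1+r) = −ln(0.84952)/ln(1.00708) ≈ 23.105, so the balance reaches zero during payment 24.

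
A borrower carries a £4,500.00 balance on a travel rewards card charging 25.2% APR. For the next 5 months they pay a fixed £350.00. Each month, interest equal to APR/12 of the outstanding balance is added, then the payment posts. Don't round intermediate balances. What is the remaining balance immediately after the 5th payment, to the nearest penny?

£3,167.71

Monthly rate r = 25.2%/12 = 2.1% = 0.021.
Each month: B ← B·(1+r) − £350.00.
Month 1: interest £94.50; balance after payment £4,244.50.
Month 2: interest £89.13; balance after payment £3,983.63.
Month 3: interest £83.66; balance after payment £3,717.29.
Month 4: interest £78.06; balance after payment £3,445.35.
Month 5: interest £72.35; balance after payment £3,167.71.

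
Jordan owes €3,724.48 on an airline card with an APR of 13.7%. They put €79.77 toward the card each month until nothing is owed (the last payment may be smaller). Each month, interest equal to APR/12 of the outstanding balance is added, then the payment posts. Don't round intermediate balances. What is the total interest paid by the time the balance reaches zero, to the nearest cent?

€1,626.77

Monthly rate r = 13.7%/12 = 1.14167% = 0.0114167.
Payoff takes n = ⌈−ln(1 − rB₀/P)/ln(1+r)⌉ = ⌈67.083⌉ = 68 payments; the last is €6.66.
Total paid = 67·€79.77 + €6.66 = €5,351.25.
Total interest = total paid − principal = €5,351.25 − €3,724.48 = €1,626.77.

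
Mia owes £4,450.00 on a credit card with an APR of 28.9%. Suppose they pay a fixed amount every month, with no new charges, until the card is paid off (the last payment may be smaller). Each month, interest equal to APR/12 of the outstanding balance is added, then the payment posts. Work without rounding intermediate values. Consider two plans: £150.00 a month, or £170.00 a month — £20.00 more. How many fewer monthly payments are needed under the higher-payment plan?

Monthly rate r = 28.9%/12 = 2.40833% = 0.0240833.
At £150.00/mo: n = ⌈−ln(1 − rB₀/P)/ln(1+r)⌉ = 53 payments (last £100.77); total interest = total paid − £4,450.00 = £3,450.77.
At £170.00/mo: 42 payments (last £140.77); total interest £2,660.77.
Payments saved = 53 − 42 = 11.

11 fewer payments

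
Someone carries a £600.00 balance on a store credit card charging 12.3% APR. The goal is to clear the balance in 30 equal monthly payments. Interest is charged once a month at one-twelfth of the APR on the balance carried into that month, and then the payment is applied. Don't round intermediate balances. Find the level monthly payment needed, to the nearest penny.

£23.33

Monthly rate r = 12.3%/12 = 1.025% = 0.01025.
Level-payment amortization: P = B₀·r / (1 − (1+r)^(−n)) = 600.00·0.01025 / (1 − 1.01025^(−30)).
Denominator 1 − (1+r)^(−30) = 0.263565329.
P = 6.15 / 0.263565329 ≈ 23.33.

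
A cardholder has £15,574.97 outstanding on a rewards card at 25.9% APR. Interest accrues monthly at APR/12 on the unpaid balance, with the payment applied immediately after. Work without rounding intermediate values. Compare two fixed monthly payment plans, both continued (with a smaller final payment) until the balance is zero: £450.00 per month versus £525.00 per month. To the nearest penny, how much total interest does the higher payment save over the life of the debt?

£3,826.22

Monthly rate r = 25.9%/12 = 2.15833% = 0.0215833.
At £450.00/mo: n = ⌈−ln(1 − rB₀/P)/ln(1+r)⌉ = 65 payments (last £165.79); total interest = total paid − £15,574.97 = £13,390.82.
At £525.00/mo: 48 payments (last £464.57); total interest £9,564.60.
Interest saved = £13,390.82 − £9,564.60 = £3,826.22.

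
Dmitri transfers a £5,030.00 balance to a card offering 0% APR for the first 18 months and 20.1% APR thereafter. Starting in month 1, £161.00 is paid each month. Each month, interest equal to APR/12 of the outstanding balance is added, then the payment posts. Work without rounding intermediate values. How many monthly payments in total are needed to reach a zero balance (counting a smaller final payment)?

34 months

Promo months 1–18 at r₀ = 0%/12 = 0; months 19+ at r₁ = 20.1%/12 = 0.01675.
After month 18 (no interest yet): B = £5,030.00 − 18·£161.00 = £2,132.00.
Then at r₁ with £161.00/mo: n₂ = −ln(1 − r₁·B/P)/ln(1+r₁) ≈ 15.10 → 16 more payments.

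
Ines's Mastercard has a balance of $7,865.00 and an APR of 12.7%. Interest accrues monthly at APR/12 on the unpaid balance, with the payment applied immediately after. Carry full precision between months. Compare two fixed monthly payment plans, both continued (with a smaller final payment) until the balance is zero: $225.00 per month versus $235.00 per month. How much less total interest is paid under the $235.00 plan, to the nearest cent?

Monthly rate r = 12.7%/12 = 1.05833% = 0.0105833.
At $225.00/mo: n = ⌈−ln(1 − rB₀/P)/ln(1+r)⌉ = 44 payments (last $197.99); total interest = total paid − $7,865.00 = $2,007.99.
At $235.00/mo: 42 payments (last $126.09); total interest $1,896.09.
Interest saved = $2,007.99 − $1,896.09 = $111.90.

$111.90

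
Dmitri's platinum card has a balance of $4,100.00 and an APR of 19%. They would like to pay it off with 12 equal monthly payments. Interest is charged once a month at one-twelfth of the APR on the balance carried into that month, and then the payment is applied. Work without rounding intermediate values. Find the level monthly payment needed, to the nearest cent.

$377.84

Monthly rate r = 19%/12 = 1.58333% = 0.0158333.
Level-payment amortization: P = B₀·r / (1 − (1+r)^(−n)) = 4100.00·0.0158333 / (1 − 1.01583^(−12)).
Denominator 1 − (1+r)^(−12) = 0.171809041.
P = 64.9167 / 0.171809041 ≈ 377.84.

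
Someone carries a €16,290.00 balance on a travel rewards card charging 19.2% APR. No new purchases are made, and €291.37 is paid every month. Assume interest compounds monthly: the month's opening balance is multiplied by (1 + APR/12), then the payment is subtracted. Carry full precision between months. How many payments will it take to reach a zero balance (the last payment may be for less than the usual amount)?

Monthly rate r = 19.2%/12 = 1.6% = 0.016.
Recurrence: B ← B·(1+r) − €291.37.
Month 1: interest €260.64; balance after payment €16,259.27.
Month 2: interest €260.15; balance after payment €16,228.05.
Closed form: n = −ln(1 − rB₀/P)/ln(1+r) = −ln(0.10547)/ln(1.016) ≈ 141.706, so the balance reaches zero during payment 142.

142 months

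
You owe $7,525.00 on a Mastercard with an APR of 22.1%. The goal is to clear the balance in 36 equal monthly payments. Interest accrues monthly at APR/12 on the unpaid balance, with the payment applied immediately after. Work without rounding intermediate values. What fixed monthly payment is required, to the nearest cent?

Monthly rate r = 22.1%/12 = 1.84167% = 0.0184167.
Level-payment amortization: P = B₀·r / (1 − (1+r)^(−n)) = 7525.00·0.0184167 / (1 − 1.01842^(−36)).
Denominator 1 − (1+r)^(−36) = 0.481579615.
P = 138.585 / 0.481579615 ≈ 287.77.

$287.77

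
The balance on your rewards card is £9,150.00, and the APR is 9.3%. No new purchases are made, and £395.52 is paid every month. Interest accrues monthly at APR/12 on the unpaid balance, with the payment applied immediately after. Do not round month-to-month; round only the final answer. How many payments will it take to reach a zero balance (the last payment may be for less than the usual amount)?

26 months

Monthly rate r = 9.3%/12 = 0.775% = 0.00775.
Recurrence: B ← B·(1+r) − £395.52.
Month 1: interest £70.91; balance after payment £8,825.39.
Month 2: interest £68.40; balance after payment £8,498.27.
Closed form: n = −ln(1 − rB₀/P)/ln(1+r) = −ln(0.82071)/ln(1.00775) ≈ 25.593, so the balance reaches zero during payment 26.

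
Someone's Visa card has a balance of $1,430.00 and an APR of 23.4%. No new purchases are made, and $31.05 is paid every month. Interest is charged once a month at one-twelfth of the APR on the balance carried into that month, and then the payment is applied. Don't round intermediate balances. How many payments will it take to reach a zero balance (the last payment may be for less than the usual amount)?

Monthly rate r = 23.4%/12 = 1.95% = 0.0195.
Recurrence: B ← B·(1+r) − $31.05.
Month 1: interest $27.89; balance after payment $1,426.84.
Month 2: interest $27.82; balance after payment $1,423.61.
Closed form: n = −ln(1 − rB₀/P)/ln(1+r) = −ln(0.10193)/ln(1.0195) ≈ 118.238, so the balance reaches zero during payment 119.

119 payments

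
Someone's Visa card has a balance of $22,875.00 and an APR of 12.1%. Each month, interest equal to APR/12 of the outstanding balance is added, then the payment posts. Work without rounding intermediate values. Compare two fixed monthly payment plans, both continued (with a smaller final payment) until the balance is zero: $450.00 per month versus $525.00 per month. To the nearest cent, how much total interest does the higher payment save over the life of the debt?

$1,951.76

Monthly rate r = 12.1%/12 = 1.00833% = 0.0100833.
At $450.00/mo: n = ⌈−ln(1 − rB₀/P)/ln(1+r)⌉ = 72 payments (last $282.03); total interest = total paid − $22,875.00 = $9,357.03.
At $525.00/mo: 58 payments (last $355.27); total interest $7,405.27.
Interest saved = $9,357.03 − $7,405.27 = $1,951.76.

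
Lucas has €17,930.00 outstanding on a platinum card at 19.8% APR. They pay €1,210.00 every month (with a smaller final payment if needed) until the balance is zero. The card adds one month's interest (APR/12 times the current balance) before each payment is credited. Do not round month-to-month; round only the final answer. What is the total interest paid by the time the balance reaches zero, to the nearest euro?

Monthly rate r = 19.8%/12 = 1.65% = 0.0165.
Payoff takes n = ⌈−ln(1 − rB₀/P)/ln(1+r)⌉ = ⌈17.132⌉ = 18 payments; the last is €161.17.
Total paid = 17·€1,210.00 + €161.17 = €20,731.17.
Total interest = total paid − principal = €20,731.17 − €17,930.00 = €2,801.17.

€2,801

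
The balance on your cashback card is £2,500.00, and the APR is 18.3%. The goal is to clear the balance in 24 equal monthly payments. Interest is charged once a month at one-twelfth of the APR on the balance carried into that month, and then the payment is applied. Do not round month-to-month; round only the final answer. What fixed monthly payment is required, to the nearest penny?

Monthly rate r = 18.3%/12 = 1.525% = 0.01525.
Level-payment amortization: P = B₀·r / (1 − (1+r)^(−n)) = 2500.00·0.01525 / (1 − 1.01525^(−24)).
Denominator 1 − (1+r)^(−24) = 0.304578611.
P = 38.125 / 0.304578611 ≈ 125.17.

£125.17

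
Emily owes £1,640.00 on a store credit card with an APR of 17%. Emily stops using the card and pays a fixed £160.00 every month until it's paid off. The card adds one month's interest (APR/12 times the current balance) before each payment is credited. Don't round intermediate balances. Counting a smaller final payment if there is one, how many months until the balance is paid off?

Monthly rate r = 17%/12 = 1.41667% = 0.0141667.
Recurrence: B ← B·(1+r) − £160.00.
Month 1: interest £23.23; balance after payment £1,503.23.
Month 2: interest £21.30; balance after payment £1,364.53.
Closed form: n = −ln(1 − rB₀/P)/ln(1+r) = −ln(0.85479)/ln(1.01417) ≈ 11.153, so the balance reaches zero during payment 12.

12 payments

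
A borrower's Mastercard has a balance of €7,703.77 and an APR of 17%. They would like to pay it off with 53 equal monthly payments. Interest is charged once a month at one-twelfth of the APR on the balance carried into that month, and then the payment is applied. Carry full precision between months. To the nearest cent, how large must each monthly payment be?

Monthly rate r = 17%/12 = 1.41667% = 0.0141667.
Level-payment amortization: P = B₀·r / (1 − (1+r)^(−n)) = 7703.77·0.0141667 / (1 − 1.01417^(−53)).
Denominator 1 − (1+r)^(−53) = 0.525533675.
P = 109.137 / 0.525533675 ≈ 207.67.

€207.67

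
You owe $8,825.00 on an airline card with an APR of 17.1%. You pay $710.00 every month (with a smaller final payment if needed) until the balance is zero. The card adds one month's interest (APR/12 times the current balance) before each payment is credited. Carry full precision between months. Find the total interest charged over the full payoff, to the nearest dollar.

$958

Monthly rate r = 17.1%/12 = 1.425% = 0.01425.
Payoff takes n = ⌈−ln(1 − rB₀/P)/ln(1+r)⌉ = ⌈13.778⌉ = 14 payments; the last is $553.04.
Total paid = 13·$710.00 + $553.04 = $9,783.04.
Total interest = total paid − principal = $9,783.04 − $8,825.00 = $958.04.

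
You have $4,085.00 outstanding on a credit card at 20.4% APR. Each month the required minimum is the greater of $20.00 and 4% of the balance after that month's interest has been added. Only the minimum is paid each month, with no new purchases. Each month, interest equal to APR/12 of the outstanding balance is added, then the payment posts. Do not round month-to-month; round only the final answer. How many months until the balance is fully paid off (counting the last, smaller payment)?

121 months

Monthly rate r = 20.4%/12 = 1.7% = 0.017.
While 4% of the post-interest balance exceeds $20.00, each month B ← (B·(1+r))·(1 − 0.04), i.e. B shrinks by the factor (1+r)·0.96 = 0.97632.
This holds for months 1–89. Entering month 90 the balance is $484.06; 4% of the post-interest balance is now below $20.00, so the flat $20.00 minimum applies from here.
From month 90 a fixed $20.00 at rate r clears $484.06 in 32 more payments. Total: 89 + 32 = 121 months.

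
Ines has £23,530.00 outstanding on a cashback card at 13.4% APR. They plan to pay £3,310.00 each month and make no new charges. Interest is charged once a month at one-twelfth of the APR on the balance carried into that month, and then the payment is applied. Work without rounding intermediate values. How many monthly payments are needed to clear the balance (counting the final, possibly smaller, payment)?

Monthly rate r = 13.4%/12 = 1.11667% = 0.0111667.
Recurrence: B ← B·(1+r) − £3,310.00.
Month 1: interest £262.75; balance after payment £20,482.75.
Month 2: interest £228.72; balance after payment £17,401.48.
Closed form: n = −ln(1 − rB₀/P)/ln(1+r) = −ln(0.92062)/ln(1.01117) ≈ 7.448, so the balance reaches zero during payment 8.

8 payments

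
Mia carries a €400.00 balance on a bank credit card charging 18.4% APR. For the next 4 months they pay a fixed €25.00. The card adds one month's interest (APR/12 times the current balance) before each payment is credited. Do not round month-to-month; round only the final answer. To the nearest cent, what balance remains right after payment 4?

Monthly rate r = 18.4%/12 = 1.53333% = 0.0153333.
Each month: B ← B·(1+r) − €25.00.
Month 1: interest €6.13; balance after payment €381.13.
Month 2: interest €5.84; balance after payment €361.98.
Month 3: interest €5.55; balance after payment €342.53.
Month 4: interest €5.25; balance after payment €322.78.

€322.78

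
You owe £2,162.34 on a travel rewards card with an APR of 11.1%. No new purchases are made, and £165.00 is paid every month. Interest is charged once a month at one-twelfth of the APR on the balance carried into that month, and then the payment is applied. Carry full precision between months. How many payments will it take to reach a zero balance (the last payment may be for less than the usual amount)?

15 months

Monthly rate r = 11.1%/12 = 0.925% = 0.00925.
Recurrence: B ← B·(1+r) − £165.00.
Month 1: interest £20.00; balance after payment £2,017.34.
Month 2: interest £18.66; balance after payment £1,871.00.
Closed form: n = −ln(1 − rB₀/P)/ln(1+r) = −ln(0.87878)/ln(1.00925) ≈ 14.035, so the balance reaches zero during payment 15.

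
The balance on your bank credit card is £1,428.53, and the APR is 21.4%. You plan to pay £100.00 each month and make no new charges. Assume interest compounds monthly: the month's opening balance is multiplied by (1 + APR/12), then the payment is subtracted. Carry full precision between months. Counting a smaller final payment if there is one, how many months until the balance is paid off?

17 months

Monthly rate r = 21.4%/12 = 1.78333% = 0.0178333.
Recurrence: B ← B·(1+r) − £100.00.
Month 1: interest £25.48; balance after payment £1,354.01.
Month 2: interest £24.15; balance after payment £1,278.15.
Closed form: n = −ln(1 − rB₀/P)/ln(1+r) = −ln(0.74525)/ln(1.01783) ≈ 16.635, so the balance reaches zero during payment 17.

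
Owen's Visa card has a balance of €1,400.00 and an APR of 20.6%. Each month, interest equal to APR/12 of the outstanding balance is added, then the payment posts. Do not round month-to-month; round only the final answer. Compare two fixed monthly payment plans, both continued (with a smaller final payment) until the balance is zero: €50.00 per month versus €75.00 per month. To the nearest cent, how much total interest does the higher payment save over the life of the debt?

€222.45

Monthly rate r = 20.6%/12 = 1.71667% = 0.0171667.
At €50.00/mo: n = ⌈−ln(1 − rB₀/P)/ln(1+r)⌉ = 39 payments (last €24.82); total interest = total paid − €1,400.00 = €524.82.
At €75.00/mo: 23 payments (last €52.37); total interest €302.37.
Interest saved = €524.82 − €302.37 = €222.45.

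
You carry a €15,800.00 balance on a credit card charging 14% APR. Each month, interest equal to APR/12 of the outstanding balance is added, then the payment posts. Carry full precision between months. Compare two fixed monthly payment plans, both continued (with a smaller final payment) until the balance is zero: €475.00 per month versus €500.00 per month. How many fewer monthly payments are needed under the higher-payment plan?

3 fewer payments

Monthly rate r = 14%/12 = 1.16667% = 0.0116667.
At €475.00/mo: n = ⌈−ln(1 − rB₀/P)/ln(1+r)⌉ = 43 payments (last €163.36); total interest = total paid − €15,800.00 = €4,313.36.
At €500.00/mo: 40 payments (last €326.33); total interest €4,026.33.
Payments saved = 43 − 40 = 3.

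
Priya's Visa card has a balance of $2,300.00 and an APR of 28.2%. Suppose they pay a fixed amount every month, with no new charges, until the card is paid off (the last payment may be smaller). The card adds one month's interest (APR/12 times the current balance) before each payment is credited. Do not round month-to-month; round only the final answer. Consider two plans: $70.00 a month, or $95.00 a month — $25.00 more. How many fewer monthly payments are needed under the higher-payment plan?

27 fewer payments

Monthly rate r = 28.2%/12 = 2.35% = 0.0235.
At $70.00/mo: n = ⌈−ln(1 − rB₀/P)/ln(1+r)⌉ = 64 payments (last $47.38); total interest = total paid − $2,300.00 = $2,157.38.
At $95.00/mo: 37 payments (last $21.92); total interest $1,141.92.
Payments saved = 64 − 37 = 27.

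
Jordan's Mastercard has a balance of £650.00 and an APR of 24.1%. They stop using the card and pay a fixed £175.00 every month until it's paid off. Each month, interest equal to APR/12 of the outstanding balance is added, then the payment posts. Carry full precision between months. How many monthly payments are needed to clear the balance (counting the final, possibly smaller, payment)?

4 months

Monthly rate r = 24.1%/12 = 2.00833% = 0.0200833.
Recurrence: B ← B·(1+r) − £175.00.
Month 1: interest £13.05; balance after payment £488.05.
Month 2: interest £9.80; balance after payment £322.86.
Month 3: interest £6.48; balance after payment £154.34.
Month 4: interest £3.10; balance after payment £0.00.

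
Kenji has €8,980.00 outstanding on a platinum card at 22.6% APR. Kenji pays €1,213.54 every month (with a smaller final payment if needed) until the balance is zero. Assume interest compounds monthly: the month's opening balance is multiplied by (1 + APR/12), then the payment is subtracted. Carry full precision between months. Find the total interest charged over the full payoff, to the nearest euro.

Monthly rate r = 22.6%/12 = 1.88333% = 0.0188333.
Payoff takes n = ⌈−ln(1 − rB₀/P)/ln(1+r)⌉ = ⌈8.044⌉ = 9 payments; the last is €53.66.
Total paid = 8·€1,213.54 + €53.66 = €9,761.98.
Total interest = total paid − principal = €9,761.98 − €8,980.00 = €781.98.

€782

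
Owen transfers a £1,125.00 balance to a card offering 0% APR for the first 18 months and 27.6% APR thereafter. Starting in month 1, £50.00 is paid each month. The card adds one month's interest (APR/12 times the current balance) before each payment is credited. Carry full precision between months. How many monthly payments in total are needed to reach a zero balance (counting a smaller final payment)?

23 payments

Promo months 1–18 at r₀ = 0%/12 = 0; months 19+ at r₁ = 27.6%/12 = 0.023.
After month 18 (no interest yet): B = £1,125.00 − 18·£50.00 = £225.00.
Then at r₁ with £50.00/mo: n₂ = −ln(1 − r₁·B/P)/ln(1+r₁) ≈ 4.80 → 5 more payments.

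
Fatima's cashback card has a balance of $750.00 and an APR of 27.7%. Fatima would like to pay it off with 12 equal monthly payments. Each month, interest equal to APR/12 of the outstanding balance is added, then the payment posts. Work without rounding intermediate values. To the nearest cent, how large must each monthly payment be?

$72.27

Monthly rate r = 27.7%/12 = 2.30833% = 0.0230833.
Level-payment amortization: P = B₀·r / (1 − (1+r)^(−n)) = 750.00·0.0230833 / (1 − 1.02308^(−12)).
Denominator 1 − (1+r)^(−12) = 0.239554871.
P = 17.3125 / 0.239554871 ≈ 72.27.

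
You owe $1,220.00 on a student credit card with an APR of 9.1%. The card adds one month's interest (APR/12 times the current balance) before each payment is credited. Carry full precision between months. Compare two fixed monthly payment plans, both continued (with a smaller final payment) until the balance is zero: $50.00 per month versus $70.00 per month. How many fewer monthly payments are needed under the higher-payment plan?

Monthly rate r = 9.1%/12 = 0.758333% = 0.00758333.
At $50.00/mo: n = ⌈−ln(1 − rB₀/P)/ln(1+r)⌉ = 28 payments (last $4.19); total interest = total paid − $1,220.00 = $134.19.
At $70.00/mo: 19 payments (last $53.52); total interest $93.52.
Payments saved = 28 − 19 = 9.

9 fewer payments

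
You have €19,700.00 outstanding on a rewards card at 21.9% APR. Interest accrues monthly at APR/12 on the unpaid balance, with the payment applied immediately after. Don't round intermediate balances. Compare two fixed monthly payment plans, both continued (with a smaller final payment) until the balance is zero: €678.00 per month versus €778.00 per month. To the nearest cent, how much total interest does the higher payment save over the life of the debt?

€1,650.32

Monthly rate r = 21.9%/12 = 1.825% = 0.01825.
At €678.00/mo: n = ⌈−ln(1 − rB₀/P)/ln(1+r)⌉ = 42 payments (last €529.61); total interest = total paid − €19,700.00 = €8,627.61.
At €778.00/mo: 35 payments (last €225.29); total interest €6,977.29.
Interest saved = €8,627.61 − €6,977.29 = €1,650.32.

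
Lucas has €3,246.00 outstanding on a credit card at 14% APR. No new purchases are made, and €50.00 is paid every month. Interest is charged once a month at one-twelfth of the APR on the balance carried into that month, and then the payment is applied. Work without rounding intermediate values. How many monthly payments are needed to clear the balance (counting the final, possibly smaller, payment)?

Monthly rate r = 14%/12 = 1.16667% = 0.0116667.
Recurrence: B ← B·(1+r) − €50.00.
Month 1: interest €37.87; balance after payment €3,233.87.
Month 2: interest €37.73; balance after payment €3,221.60.
Closed form: n = −ln(1 − rB₀/P)/ln(1+r) = −ln(0.2426)/ln(1.01167) ≈ 122.107, so the balance reaches zero during payment 123.

123 payments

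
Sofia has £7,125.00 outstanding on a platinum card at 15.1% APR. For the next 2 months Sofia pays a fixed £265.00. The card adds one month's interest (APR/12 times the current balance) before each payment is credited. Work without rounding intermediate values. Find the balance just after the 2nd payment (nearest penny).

Monthly rate r = 15.1%/12 = 1.25833% = 0.0125833.
Each month: B ← B·(1+r) − £265.00.
Month 1: interest £89.66; balance after payment £6,949.66.
Month 2: interest £87.45; balance after payment £6,772.11.

£6,772.11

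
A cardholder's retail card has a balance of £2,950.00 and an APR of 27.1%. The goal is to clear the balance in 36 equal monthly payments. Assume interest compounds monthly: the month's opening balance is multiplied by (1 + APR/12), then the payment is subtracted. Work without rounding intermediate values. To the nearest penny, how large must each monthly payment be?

£120.59

Monthly rate r = 27.1%/12 = 2.25833% = 0.0225833.
Level-payment amortization: P = B₀·r / (1 − (1+r)^(−n)) = 2950.00·0.0225833 / (1 − 1.02258^(−36)).
Denominator 1 − (1+r)^(−36) = 0.552444975.
P = 66.6208 / 0.552444975 ≈ 120.59.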